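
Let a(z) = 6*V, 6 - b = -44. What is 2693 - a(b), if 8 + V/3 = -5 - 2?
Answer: 2963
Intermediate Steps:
V = -45 (V = -24 + 3*(-5 - 2) = -24 + 3*(-7) = -24 - 21 = -45)
b = 50 (b = 6 - 1*(-44) = 6 + 44 = 50)
a(z) = -270 (a(z) = 6*(-45) = -270)
2693 - a(b) = 2693 - 1*(-270) = 2693 + 270 = 2963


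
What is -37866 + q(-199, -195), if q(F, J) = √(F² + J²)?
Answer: -37866 + √77626 ≈ -37587.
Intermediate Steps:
-37866 + q(-199, -195) = -37866 + √((-199)² + (-195)²) = -37866 + √(39601 + 38025) = -37866 + √77626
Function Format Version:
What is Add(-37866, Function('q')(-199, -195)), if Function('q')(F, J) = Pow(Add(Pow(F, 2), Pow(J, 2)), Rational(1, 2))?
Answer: Add(-37866, Pow(77626, Rational(1, 2))) ≈ -37587.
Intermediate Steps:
Add(-37866, Function('q')(-199, -195)) = Add(-37866, Pow(Add(Pow(-199, 2), Pow(-195, 2)), Rational(1, 2))) = Add(-37866, Pow(Add(39601, 38025), Rational(1, 2))) = Add(-37866, Pow(77626, Rational(1, 2)))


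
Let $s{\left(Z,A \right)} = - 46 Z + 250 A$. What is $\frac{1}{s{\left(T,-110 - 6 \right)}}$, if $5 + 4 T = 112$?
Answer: $- \frac{2}{60461} \approx -3.3079 \cdot 10^{-5}$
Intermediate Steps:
$T = \frac{107}{4}$ ($T = - \frac{5}{4} + \frac{1}{4} \cdot 112 = - \frac{5}{4} + 28 = \frac{107}{4} \approx 26.75$)
$\frac{1}{s{\left(T,-110 - 6 \right)}} = \frac{1}{\left(-46\right) \frac{107}{4} + 250 \left(-110 - 6\right)} = \frac{1}{- \frac{2461}{2} + 250 \left(-116\right)} = \frac{1}{- \frac{2461}{2} - 29000} = \frac{1}{- \frac{60461}{2}} = - \frac{2}{60461}$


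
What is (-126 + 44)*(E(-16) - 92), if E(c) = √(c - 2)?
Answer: 7544 - 246*I*√2 ≈ 7544.0 - 347.9*I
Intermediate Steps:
E(c) = √(-2 + c)
(-126 + 44)*(E(-16) - 92) = (-126 + 44)*(√(-2 - 16) - 92) = -82*(√(-18) - 92) = -82*(3*I*√2 - 92) = -82*(-92 + 3*I*√2) = 7544 - 246*I*√2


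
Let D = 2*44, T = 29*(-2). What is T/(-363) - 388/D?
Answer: -3085/726 ≈ -4.2493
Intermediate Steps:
T = -58
D = 88
T/(-363) - 388/D = -58/(-363) - 388/88 = -58*(-1/363) - 388*1/88 = 58/363 - 97/22 = -3085/726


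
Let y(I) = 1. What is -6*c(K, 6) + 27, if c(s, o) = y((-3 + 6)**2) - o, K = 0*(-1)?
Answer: 57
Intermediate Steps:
K = 0
c(s, o) = 1 - o
-6*c(K, 6) + 27 = -6*(1 - 1*6) + 27 = -6*(1 - 6) + 27 = -6*(-5) + 27 = 30 + 27 = 57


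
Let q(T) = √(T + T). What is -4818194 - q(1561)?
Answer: -4818194 - √3122 ≈ -4.8182e+6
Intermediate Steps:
q(T) = √2*√T (q(T) = √(2*T) = √2*√T)
-4818194 - q(1561) = -4818194 - √2*√1561 = -4818194 - √3122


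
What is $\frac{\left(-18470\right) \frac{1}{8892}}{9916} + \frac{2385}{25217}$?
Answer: $\frac{104913509365}{1111730178312} \approx 0.09437$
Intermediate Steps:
$\frac{\left(-18470\right) \frac{1}{8892}}{9916} + \frac{2385}{25217} = \left(-18470\right) \frac{1}{8892} \cdot \frac{1}{9916} + 2385 \cdot \frac{1}{25217} = \left(- \frac{9235}{4446}\right) \frac{1}{9916} + \frac{2385}{25217} = - \frac{9235}{44086536} + \frac{2385}{25217} = \frac{104913509365}{1111730178312}$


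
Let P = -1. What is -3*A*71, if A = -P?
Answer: -213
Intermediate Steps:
A = 1 (A = -1*(-1) = 1)
-3*A*71 = -3*1*71 = -3*71 = -213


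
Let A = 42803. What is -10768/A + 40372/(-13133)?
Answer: -81280820/24440513 ≈ -3.3257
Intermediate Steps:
-10768/A + 40372/(-13133) = -10768/42803 + 40372/(-13133) = -10768*1/42803 + 40372*(-1/13133) = -10768/42803 - 40372/13133 = -81280820/24440513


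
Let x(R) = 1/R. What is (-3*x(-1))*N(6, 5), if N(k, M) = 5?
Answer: 15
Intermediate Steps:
(-3*x(-1))*N(6, 5) = -3/(-1)*5 = -3*(-1)*5 = 3*5 = 15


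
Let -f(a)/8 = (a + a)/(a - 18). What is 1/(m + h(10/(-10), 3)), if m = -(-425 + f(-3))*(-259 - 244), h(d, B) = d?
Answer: -7/1504480 ≈ -4.6528e-6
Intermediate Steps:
f(a) = -16*a/(-18 + a) (f(a) = -8*(a + a)/(a - 18) = -8*2*a/(-18 + a) = -16*a/(-18 + a))
m = -1504473/7 (m = -(-425 - 16*(-3)/(-18 - 3))*(-259 - 244) = -(-425 - 16*(-3)/(-21))*(-503) = -(-425 - 16*(-3)*(-1/21))*(-503) = -(-425 - 16/7)*(-503) = -(-2991)*(-503)/7 = -1*1504473/7 = -1504473/7 ≈ -2.1492e+5)
1/(m + h(10/(-10), 3)) = 1/(-1504473/7 + 10/(-10)) = 1/(-1504473/7 + 10*(-1/10)) = 1/(-1504473/7 - 1) = 1/(-1504480/7) = -7/1504480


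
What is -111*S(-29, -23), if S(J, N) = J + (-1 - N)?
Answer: 777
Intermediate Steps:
S(J, N) = -1 + J - N
-111*S(-29, -23) = -111*(-1 - 29 - 1*(-23)) = -111*(-1 - 29 + 23) = -111*(-7) = 777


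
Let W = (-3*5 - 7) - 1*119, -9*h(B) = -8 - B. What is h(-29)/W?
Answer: 7/423 ≈ 0.016548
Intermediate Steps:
h(B) = 8/9 + B/9 (h(B) = -(-8 - B)/9 = 8/9 + B/9)
W = -141 (W = (-15 - 7) - 119 = -22 - 119 = -141)
h(-29)/W = (8/9 + (1/9)*(-29))/(-141) = (8/9 - 29/9)*(-1/141) = -7/3*(-1/141) = 7/423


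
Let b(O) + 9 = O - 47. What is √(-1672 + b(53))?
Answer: 5*I*√67 ≈ 40.927*I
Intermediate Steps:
b(O) = -56 + O (b(O) = -9 + (O - 47) = -9 + (-47 + O) = -56 + O)
√(-1672 + b(53)) = √(-1672 + (-56 + 53)) = √(-1672 - 3) = √(-1675) = 5*I*√67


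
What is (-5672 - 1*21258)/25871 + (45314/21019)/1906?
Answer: -538851552263/518224769197 ≈ -1.0398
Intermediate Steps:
(-5672 - 1*21258)/25871 + (45314/21019)/1906 = (-5672 - 21258)*(1/25871) + (45314*(1/21019))*(1/1906) = -26930*1/25871 + (45314/21019)*(1/1906) = -26930/25871 + 22657/20031107 = -538851552263/518224769197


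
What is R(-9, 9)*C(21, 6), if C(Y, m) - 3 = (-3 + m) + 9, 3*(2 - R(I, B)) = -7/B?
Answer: 305/9 ≈ 33.889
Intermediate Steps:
R(I, B) = 2 + 7/(3*B) (R(I, B) = 2 - (-7)/(3*B) = 2 + 7/(3*B))
C(Y, m) = 9 + m (C(Y, m) = 3 + ((-3 + m) + 9) = 3 + (6 + m) = 9 + m)
R(-9, 9)*C(21, 6) = (2 + (7/3)/9)*(9 + 6) = (2 + (7/3)*(1/9))*15 = (2 + 7/27)*15 = (61/27)*15 = 305/9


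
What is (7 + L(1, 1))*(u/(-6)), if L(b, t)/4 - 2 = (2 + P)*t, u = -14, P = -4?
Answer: 49/3 ≈ 16.333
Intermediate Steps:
L(b, t) = 8 - 8*t (L(b, t) = 8 + 4*((2 - 4)*t) = 8 + 4*(-2*t) = 8 - 8*t)
(7 + L(1, 1))*(u/(-6)) = (7 + (8 - 8*1))*(-14/(-6)) = (7 + (8 - 8))*(-14*(-⅙)) = (7 + 0)*(7/3) = 7*(7/3) = 49/3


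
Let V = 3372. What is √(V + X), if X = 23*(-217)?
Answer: I*√1619 ≈ 40.237*I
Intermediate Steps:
X = -4991
√(V + X) = √(3372 - 4991) = √(-1619) = I*√1619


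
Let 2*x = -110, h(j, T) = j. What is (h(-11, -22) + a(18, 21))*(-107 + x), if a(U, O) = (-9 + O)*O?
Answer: -39042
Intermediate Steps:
x = -55 (x = (½)*(-110) = -55)
a(U, O) = O*(-9 + O)
(h(-11, -22) + a(18, 21))*(-107 + x) = (-11 + 21*(-9 + 21))*(-107 - 55) = (-11 + 21*12)*(-162) = (-11 + 252)*(-162) = 241*(-162) = -39042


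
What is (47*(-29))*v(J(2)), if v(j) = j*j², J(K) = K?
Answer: -10904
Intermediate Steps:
v(j) = j³
(47*(-29))*v(J(2)) = (47*(-29))*2³ = -1363*8 = -10904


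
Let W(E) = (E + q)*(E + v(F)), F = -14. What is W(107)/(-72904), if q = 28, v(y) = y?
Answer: -12555/72904 ≈ -0.17221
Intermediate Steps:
W(E) = (-14 + E)*(28 + E) (W(E) = (E + 28)*(E - 14) = (28 + E)*(-14 + E) = (-14 + E)*(28 + E))
W(107)/(-72904) = (-392 + 107² + 14*107)/(-72904) = (-392 + 11449 + 1498)*(-1/72904) = 12555*(-1/72904) = -12555/72904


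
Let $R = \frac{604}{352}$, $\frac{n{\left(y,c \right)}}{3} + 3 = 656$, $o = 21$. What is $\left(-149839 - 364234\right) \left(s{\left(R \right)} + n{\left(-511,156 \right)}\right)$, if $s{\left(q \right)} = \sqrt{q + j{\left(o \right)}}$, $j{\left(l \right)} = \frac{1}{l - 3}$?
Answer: $-1007069007 - \frac{514073 \sqrt{30866}}{132} \approx -1.0078 \cdot 10^{9}$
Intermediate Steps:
$n{\left(y,c \right)} = 1959$ ($n{\left(y,c \right)} = -9 + 3 \cdot 656 = -9 + 1968 = 1959$)
$R = \frac{151}{88}$ ($R = 604 \cdot \frac{1}{352} = \frac{151}{88} \approx 1.7159$)
$j{\left(l \right)} = \frac{1}{-3 + l}$
$s{\left(q \right)} = \sqrt{\frac{1}{18} + q}$ ($s{\left(q \right)} = \sqrt{q + \frac{1}{-3 + 21}} = \sqrt{q + \frac{1}{18}} = \sqrt{\frac{1}{18} + q}$)
$\left(-149839 - 364234\right) \left(s{\left(R \right)} + n{\left(-511,156 \right)}\right) = \left(-149839 - 364234\right) \left(\frac{\sqrt{2 + 36 \cdot \frac{151}{88}}}{6} + 1959\right) = - 514073 \left(\frac{\sqrt{2 + \frac{1359}{22}}}{6} + 1959\right) = - 514073 \left(\frac{\sqrt{\frac{1403}{22}}}{6} + 1959\right) = - 514073 \left(\frac{\frac{1}{22} \sqrt{30866}}{6} + 1959\right) = - 514073 \left(\frac{\sqrt{30866}}{132} + 1959\right) = - 514073 \left(1959 + \frac{\sqrt{30866}}{132}\right) = -1007069007 - \frac{514073 \sqrt{30866}}{132}$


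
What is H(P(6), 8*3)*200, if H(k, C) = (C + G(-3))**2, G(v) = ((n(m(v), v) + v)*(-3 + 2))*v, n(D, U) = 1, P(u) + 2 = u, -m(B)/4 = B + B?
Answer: 64800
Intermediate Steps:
m(B) = -8*B (m(B) = -4*(B + B) = -8*B)
P(u) = -2 + u
G(v) = v*(-1 - v) (G(v) = ((1 + v)*(-3 + 2))*v = ((1 + v)*(-1))*v = (-1 - v)*v = v*(-1 - v))
H(k, C) = (-6 + C)**2 (H(k, C) = (C - 1*(-3)*(1 - 3))**2 = (C - 1*(-3)*(-2))**2 = (C - 6)**2 = (-6 + C)**2)
H(P(6), 8*3)*200 = (-6 + 8*3)**2*200 = (-6 + 24)**2*200 = 18**2*200 = 324*200 = 64800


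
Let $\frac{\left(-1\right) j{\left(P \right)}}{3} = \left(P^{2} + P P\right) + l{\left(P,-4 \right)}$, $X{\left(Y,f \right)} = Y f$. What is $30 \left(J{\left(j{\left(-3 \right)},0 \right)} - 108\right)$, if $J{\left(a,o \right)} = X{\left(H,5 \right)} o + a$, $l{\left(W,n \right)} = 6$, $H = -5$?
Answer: $-5400$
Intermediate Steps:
$j{\left(P \right)} = -18 - 6 P^{2}$ ($j{\left(P \right)} = - 3 \left(\left(P^{2} + P P\right) + 6\right) = - 3 \left(\left(P^{2} + P^{2}\right) + 6\right) = - 3 \left(2 P^{2} + 6\right) = - 3 \left(6 + 2 P^{2}\right) = -18 - 6 P^{2}$)
$J{\left(a,o \right)} = a - 25 o$ ($J{\left(a,o \right)} = \left(-5\right) 5 o + a = - 25 o + a = a - 25 o$)
$30 \left(J{\left(j{\left(-3 \right)},0 \right)} - 108\right) = 30 \left(\left(\left(-18 - 6 \left(-3\right)^{2}\right) - 0\right) - 108\right) = 30 \left(\left(\left(-18 - 54\right) + 0\right) - 108\right) = 30 \left(\left(-72 + 0\right) - 108\right) = 30 \left(-72 - 108\right) = 30 \left(-180\right) = -5400$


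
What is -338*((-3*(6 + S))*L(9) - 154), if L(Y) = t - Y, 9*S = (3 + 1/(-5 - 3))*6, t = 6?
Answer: 55939/2 ≈ 27970.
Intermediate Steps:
S = 23/12 (S = ((3 + 1/(-5 - 3))*6)/9 = ((3 + 1/(-8))*6)/9 = ((3 - ⅛)*6)/9 = ((23/8)*6)/9 = (⅑)*(69/4) = 23/12 ≈ 1.9167)
L(Y) = 6 - Y
-338*((-3*(6 + S))*L(9) - 154) = -338*((-3*(6 + 23/12))*(6 - 1*9) - 154) = -338*((-3*95/12)*(6 - 9) - 154) = -338*(-95/4*(-3) - 154) = -338*(285/4 - 154) = -338*(-331/4) = 55939/2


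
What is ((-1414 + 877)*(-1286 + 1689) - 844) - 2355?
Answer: -219610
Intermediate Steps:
((-1414 + 877)*(-1286 + 1689) - 844) - 2355 = (-537*403 - 844) - 2355 = (-216411 - 844) - 2355 = -217255 - 2355 = -219610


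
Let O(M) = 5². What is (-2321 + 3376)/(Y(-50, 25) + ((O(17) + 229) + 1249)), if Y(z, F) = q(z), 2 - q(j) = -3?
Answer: 1055/1508 ≈ 0.69960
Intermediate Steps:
q(j) = 5 (q(j) = 2 - 1*(-3) = 2 + 3 = 5)
Y(z, F) = 5
O(M) = 25
(-2321 + 3376)/(Y(-50, 25) + ((O(17) + 229) + 1249)) = (-2321 + 3376)/(5 + ((25 + 229) + 1249)) = 1055/(5 + (254 + 1249)) = 1055/(5 + 1503) = 1055/1508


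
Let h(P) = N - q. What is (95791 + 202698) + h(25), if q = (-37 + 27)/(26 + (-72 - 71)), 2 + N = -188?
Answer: 34900973/117 ≈ 2.9830e+5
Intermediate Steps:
N = -190 (N = -2 - 188 = -190)
q = 10/117 (q = -10/(26 - 143) = -10/(-117) = -10*(-1/117) = 10/117 ≈ 0.085470)
h(P) = -22240/117 (h(P) = -190 - 1*10/117 = -190 - 10/117 = -22240/117)
(95791 + 202698) + h(25) = (95791 + 202698) - 22240/117 = 298489 - 22240/117 = 34900973/117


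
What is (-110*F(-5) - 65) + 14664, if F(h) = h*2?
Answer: 15699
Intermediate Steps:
F(h) = 2*h
(-110*F(-5) - 65) + 14664 = (-220*(-5) - 65) + 14664 = (-110*(-10) - 65) + 14664 = (1100 - 65) + 14664 = 1035 + 14664 = 15699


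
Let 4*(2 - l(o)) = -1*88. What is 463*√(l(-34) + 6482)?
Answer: 463*√6506 ≈ 37346.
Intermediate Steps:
l(o) = 24 (l(o) = 2 - (-1)*88/4 = 2 - ¼*(-88) = 2 + 22 = 24)
463*√(l(-34) + 6482) = 463*√(24 + 6482) = 463*√6506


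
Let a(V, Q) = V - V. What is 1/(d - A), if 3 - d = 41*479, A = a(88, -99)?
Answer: -1/19636 ≈ -5.0927e-5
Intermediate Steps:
a(V, Q) = 0
A = 0
d = -19636 (d = 3 - 41*479 = 3 - 1*19639 = 3 - 19639 = -19636)
1/(d - A) = 1/(-19636 - 1*0) = 1/(-19636 + 0) = 1/(-19636) = -1/19636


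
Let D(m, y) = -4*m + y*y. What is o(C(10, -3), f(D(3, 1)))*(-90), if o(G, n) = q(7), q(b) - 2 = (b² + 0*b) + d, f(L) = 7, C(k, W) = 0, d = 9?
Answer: -5400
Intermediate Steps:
D(m, y) = y² - 4*m (D(m, y) = -4*m + y² = y² - 4*m)
q(b) = 11 + b² (q(b) = 2 + ((b² + 0*b) + 9) = 2 + ((b² + 0) + 9) = 2 + (b² + 9) = 2 + (9 + b²) = 11 + b²)
o(G, n) = 60 (o(G, n) = 11 + 7² = 11 + 49 = 60)
o(C(10, -3), f(D(3, 1)))*(-90) = 60*(-90) = -5400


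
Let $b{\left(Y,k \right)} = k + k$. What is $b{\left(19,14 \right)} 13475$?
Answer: $377300$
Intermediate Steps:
$b{\left(Y,k \right)} = 2 k$
$b{\left(19,14 \right)} 13475 = 2 \cdot 14 \cdot 13475 = 28 \cdot 13475 = 377300$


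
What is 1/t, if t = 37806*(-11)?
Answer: -1/415866 ≈ -2.4046e-6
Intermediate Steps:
t = -415866
1/t = 1/(-415866) = -1/415866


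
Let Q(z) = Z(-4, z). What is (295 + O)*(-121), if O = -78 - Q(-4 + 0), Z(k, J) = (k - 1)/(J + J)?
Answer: -209451/8 ≈ -26181.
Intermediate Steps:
Z(k, J) = (-1 + k)/(2*J) (Z(k, J) = (-1 + k)/((2*J)) = (-1 + k)*(1/(2*J)) = (-1 + k)/(2*J))
Q(z) = -5/(2*z) (Q(z) = (-1 - 4)/(2*z) = (1/2)*(-5)/z = -5/(2*z))
O = -629/8 (O = -78 - (-5)/(2*(-4 + 0)) = -78 - (-5)/(2*(-4)) = -78 - (-5)*(-1)/(2*4) = -78 - 1*5/8 = -78 - 5/8 = -629/8 ≈ -78.625)
(295 + O)*(-121) = (295 - 629/8)*(-121) = (1731/8)*(-121) = -209451/8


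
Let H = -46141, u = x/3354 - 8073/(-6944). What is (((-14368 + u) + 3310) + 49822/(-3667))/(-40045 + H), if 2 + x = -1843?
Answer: 157586229414059/1226786971289152 ≈ 0.12845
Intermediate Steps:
x = -1845 (x = -2 - 1843 = -1845)
u = 2377527/3881696 (u = -1845/3354 - 8073/(-6944) = -1845*1/3354 - 8073*(-1/6944) = -615/1118 + 8073/6944 = 2377527/3881696 ≈ 0.61250)
(((-14368 + u) + 3310) + 49822/(-3667))/(-40045 + H) = (((-14368 + 2377527/3881696) + 3310) + 49822/(-3667))/(-40045 - 46141) = ((-55769830601/3881696 + 3310) + 49822*(-1/3667))/(-86186) = (-42921416841/3881696 - 49822/3667)*(-1/86186) = -157586229414059/14234179232*(-1/86186) = 157586229414059/1226786971289152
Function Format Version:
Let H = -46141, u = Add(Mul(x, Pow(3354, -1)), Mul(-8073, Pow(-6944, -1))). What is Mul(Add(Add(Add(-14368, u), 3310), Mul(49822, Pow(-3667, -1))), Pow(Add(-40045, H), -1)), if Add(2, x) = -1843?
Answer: Rational(157586229414059, 1226786971289152) ≈ 0.12845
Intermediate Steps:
x = -1845 (x = Add(-2, -1843) = -1845)
u = Rational(2377527, 3881696) (u = Add(Mul(-1845, Pow(3354, -1)), Mul(-8073, Pow(-6944, -1))) = Add(Mul(-1845, Rational(1, 3354)), Mul(-8073, Rational(-1, 6944))) = Add(Rational(-615, 1118), Rational(8073, 6944)) = Rational(2377527, 3881696) ≈ 0.61250)
Mul(Add(Add(Add(-14368, u), 3310), Mul(49822, Pow(-3667, -1))), Pow(Add(-40045, H), -1)) = Mul(Add(Add(Add(-14368, Rational(2377527, 3881696)), 3310), Mul(49822, Pow(-3667, -1))), Pow(Add(-40045, -46141), -1)) = Mul(Add(Add(Rational(-55769830601, 3881696), 3310), Mul(49822, Rational(-1, 3667))), Pow(-86186, -1)) = Mul(Add(Rational(-42921416841, 3881696), Rational(-49822, 3667)), Rational(-1, 86186)) = Mul(Rational(-157586229414059, 14234179232), Rational(-1, 86186)) = Rational(157586229414059, 1226786971289152)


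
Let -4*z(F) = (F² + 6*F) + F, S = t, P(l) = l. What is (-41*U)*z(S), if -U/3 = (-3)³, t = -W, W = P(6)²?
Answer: 866781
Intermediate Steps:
W = 36 (W = 6² = 36)
t = -36 (t = -1*36 = -36)
S = -36
U = 81 (U = -3*(-3)³ = -3*(-27) = 81)
z(F) = -7*F/4 - F²/4 (z(F) = -((F² + 6*F) + F)/4 = -(F² + 7*F)/4 = -7*F/4 - F²/4)
(-41*U)*z(S) = (-41*81)*(-¼*(-36)*(7 - 36)) = -(-3321)*(-36)*(-29)/4 = -3321*(-261) = 866781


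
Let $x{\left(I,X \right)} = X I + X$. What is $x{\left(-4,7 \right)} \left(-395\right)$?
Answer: $8295$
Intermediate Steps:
$x{\left(I,X \right)} = X + I X$ ($x{\left(I,X \right)} = I X + X = X + I X$)
$x{\left(-4,7 \right)} \left(-395\right) = 7 \left(1 - 4\right) \left(-395\right) = 7 \left(-3\right) \left(-395\right) = \left(-21\right) \left(-395\right) = 8295$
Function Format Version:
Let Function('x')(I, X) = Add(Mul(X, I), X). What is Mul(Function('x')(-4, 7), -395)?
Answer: 8295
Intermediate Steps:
Function('x')(I, X) = Add(X, Mul(I, X)) (Function('x')(I, X) = Add(Mul(I, X), X) = Add(X, Mul(I, X)))
Mul(Function('x')(-4, 7), -395) = Mul(Mul(7, Add(1, -4)), -395) = Mul(Mul(7, -3), -395) = Mul(-21, -395) = 8295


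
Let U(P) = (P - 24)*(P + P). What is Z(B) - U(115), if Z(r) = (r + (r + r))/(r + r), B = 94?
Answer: -41857/2 ≈ -20929.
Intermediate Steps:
Z(r) = 3/2 (Z(r) = (r + 2*r)/((2*r)) = (3*r)*(1/(2*r)) = 3/2)
U(P) = 2*P*(-24 + P) (U(P) = (-24 + P)*(2*P) = 2*P*(-24 + P))
Z(B) - U(115) = 3/2 - 2*115*(-24 + 115) = 3/2 - 2*115*91 = 3/2 - 1*20930 = 3/2 - 20930 = -41857/2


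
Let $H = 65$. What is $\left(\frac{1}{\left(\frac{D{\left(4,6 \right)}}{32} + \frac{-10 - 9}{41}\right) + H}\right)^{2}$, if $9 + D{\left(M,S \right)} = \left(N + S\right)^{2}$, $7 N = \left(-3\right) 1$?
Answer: $\frac{64577296}{274734270801} \approx 0.00023505$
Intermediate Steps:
$N = - \frac{3}{7}$ ($N = \frac{\left(-3\right) 1}{7} = \frac{1}{7} \left(-3\right) = - \frac{3}{7} \approx -0.42857$)
$D{\left(M,S \right)} = -9 + \left(- \frac{3}{7} + S\right)^{2}$
$\left(\frac{1}{\left(\frac{D{\left(4,6 \right)}}{32} + \frac{-10 - 9}{41}\right) + H}\right)^{2} = \left(\frac{1}{\left(\frac{-9 + \frac{\left(-3 + 7 \cdot 6\right)^{2}}{49}}{32} + \frac{-10 - 9}{41}\right) + 65}\right)^{2} = \left(\frac{1}{\left(\left(-9 + \frac{\left(-3 + 42\right)^{2}}{49}\right) \frac{1}{32} - \frac{19}{41}\right) + 65}\right)^{2} = \left(\frac{1}{\left(\left(-9 + \frac{39^{2}}{49}\right) \frac{1}{32} - \frac{19}{41}\right) + 65}\right)^{2} = \left(\frac{1}{\left(\left(-9 + \frac{1}{49} \cdot 1521\right) \frac{1}{32} - \frac{19}{41}\right) + 65}\right)^{2} = \left(\frac{1}{\left(\left(-9 + \frac{1521}{49}\right) \frac{1}{32} - \frac{19}{41}\right) + 65}\right)^{2} = \left(\frac{1}{\left(\frac{1080}{49} \cdot \frac{1}{32} - \frac{19}{41}\right) + 65}\right)^{2} = \left(\frac{1}{\left(\frac{135}{196} - \frac{19}{41}\right) + 65}\right)^{2} = \left(\frac{1}{\frac{1811}{8036} + 65}\right)^{2} = \left(\frac{1}{\frac{524151}{8036}}\right)^{2} = \left(\frac{8036}{524151}\right)^{2} = \frac{64577296}{274734270801}$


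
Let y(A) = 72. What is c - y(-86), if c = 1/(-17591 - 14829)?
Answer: -2334241/32420 ≈ -72.000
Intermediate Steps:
c = -1/32420 (c = 1/(-32420) = -1/32420 ≈ -3.0845e-5)
c - y(-86) = -1/32420 - 1*72 = -1/32420 - 72 = -2334241/32420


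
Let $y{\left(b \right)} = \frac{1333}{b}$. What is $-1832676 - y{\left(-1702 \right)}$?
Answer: $- \frac{3119213219}{1702} \approx -1.8327 \cdot 10^{6}$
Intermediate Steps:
$-1832676 - y{\left(-1702 \right)} = -1832676 - \frac{1333}{-1702} = -1832676 - 1333 \left(- \frac{1}{1702}\right) = -1832676 - - \frac{1333}{1702} = -1832676 + \frac{1333}{1702} = - \frac{3119213219}{1702}$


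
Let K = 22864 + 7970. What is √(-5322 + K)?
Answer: 2*√6378 ≈ 159.72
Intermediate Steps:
K = 30834
√(-5322 + K) = √(-5322 + 30834) = √25512 = 2*√6378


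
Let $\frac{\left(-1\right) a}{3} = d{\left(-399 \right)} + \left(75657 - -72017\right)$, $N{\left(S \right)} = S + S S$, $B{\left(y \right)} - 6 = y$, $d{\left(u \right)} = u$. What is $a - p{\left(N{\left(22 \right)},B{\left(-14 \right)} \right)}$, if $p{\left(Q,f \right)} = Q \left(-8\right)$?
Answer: $-437777$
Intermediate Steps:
$B{\left(y \right)} = 6 + y$
$N{\left(S \right)} = S + S^{2}$
$p{\left(Q,f \right)} = - 8 Q$
$a = -441825$ ($a = - 3 \left(-399 + \left(75657 - -72017\right)\right) = - 3 \left(-399 + \left(75657 + 72017\right)\right) = - 3 \left(-399 + 147674\right) = \left(-3\right) 147275 = -441825$)
$a - p{\left(N{\left(22 \right)},B{\left(-14 \right)} \right)} = -441825 - - 8 \cdot 22 \left(1 + 22\right) = -441825 - - 8 \cdot 22 \cdot 23 = -441825 - \left(-8\right) 506 = -441825 - -4048 = -441825 + 4048 = -437777$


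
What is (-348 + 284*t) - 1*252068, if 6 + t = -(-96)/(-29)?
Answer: -7396744/29 ≈ -2.5506e+5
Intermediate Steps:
t = -270/29 (t = -6 - (-96)/(-29) = -6 - (-96)*(-1)/29 = -6 - 4*24/29 = -6 - 96/29 = -270/29 ≈ -9.3103)
(-348 + 284*t) - 1*252068 = (-348 + 284*(-270/29)) - 1*252068 = (-348 - 76680/29) - 252068 = -86772/29 - 252068 = -7396744/29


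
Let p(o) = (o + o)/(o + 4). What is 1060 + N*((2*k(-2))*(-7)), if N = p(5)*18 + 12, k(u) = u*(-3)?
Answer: -1628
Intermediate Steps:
p(o) = 2*o/(4 + o) (p(o) = (2*o)/(4 + o) = 2*o/(4 + o))
k(u) = -3*u
N = 32 (N = (2*5/(4 + 5))*18 + 12 = (2*5/9)*18 + 12 = (2*5*(1/9))*18 + 12 = (10/9)*18 + 12 = 20 + 12 = 32)
1060 + N*((2*k(-2))*(-7)) = 1060 + 32*((2*(-3*(-2)))*(-7)) = 1060 + 32*((2*6)*(-7)) = 1060 + 32*(12*(-7)) = 1060 + 32*(-84) = 1060 - 2688 = -1628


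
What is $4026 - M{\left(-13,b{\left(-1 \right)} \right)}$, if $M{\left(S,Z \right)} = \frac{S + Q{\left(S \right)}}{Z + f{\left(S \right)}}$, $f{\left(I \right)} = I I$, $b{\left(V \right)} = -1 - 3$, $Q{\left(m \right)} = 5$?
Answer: $\frac{664298}{165} \approx 4026.0$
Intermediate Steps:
$b{\left(V \right)} = -4$
$f{\left(I \right)} = I^{2}$
$M{\left(S,Z \right)} = \frac{5 + S}{Z + S^{2}}$ ($M{\left(S,Z \right)} = \frac{S + 5}{Z + S^{2}} = \frac{5 + S}{Z + S^{2}}$)
$4026 - M{\left(-13,b{\left(-1 \right)} \right)} = 4026 - \frac{5 - 13}{-4 + \left(-13\right)^{2}} = 4026 - \frac{1}{-4 + 169} \left(-8\right) = 4026 - \frac{1}{165} \left(-8\right) = 4026 - - \frac{8}{165} = 4026 + \frac{8}{165} = \frac{664298}{165}$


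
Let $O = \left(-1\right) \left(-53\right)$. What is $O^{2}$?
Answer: $2809$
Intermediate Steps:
$O = 53$
$O^{2} = 53^{2} = 2809$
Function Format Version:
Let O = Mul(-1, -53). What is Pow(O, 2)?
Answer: 2809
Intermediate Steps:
O = 53
Pow(O, 2) = Pow(53, 2) = 2809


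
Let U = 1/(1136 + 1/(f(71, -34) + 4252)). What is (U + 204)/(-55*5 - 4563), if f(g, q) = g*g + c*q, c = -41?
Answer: -2476659019/58735414854 ≈ -0.042166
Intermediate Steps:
f(g, q) = g² - 41*q (f(g, q) = g*g - 41*q = g² - 41*q)
U = 10687/12140433 (U = 1/(1136 + 1/((71² - 41*(-34)) + 4252)) = 1/(1136 + 1/((5041 + 1394) + 4252)) = 1/(1136 + 1/(6435 + 4252)) = 1/(1136 + 1/10687) = 1/(12140433/10687) = 10687/12140433 ≈ 0.00088028)
(U + 204)/(-55*5 - 4563) = (10687/12140433 + 204)/(-55*5 - 4563) = 2476659019/(12140433*(-275 - 4563)) = (2476659019/12140433)/(-4838) = (2476659019/12140433)*(-1/4838) = -2476659019/58735414854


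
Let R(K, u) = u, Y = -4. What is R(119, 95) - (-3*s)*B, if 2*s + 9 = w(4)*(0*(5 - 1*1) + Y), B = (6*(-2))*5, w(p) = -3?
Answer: -175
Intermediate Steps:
B = -60 (B = -12*5 = -60)
s = 3/2 (s = -9/2 + (-3*(0*(5 - 1*1) - 4))/2 = -9/2 + (-3*(0*(5 - 1) - 4))/2 = -9/2 + (-3*(0*4 - 4))/2 = -9/2 + (-3*(0 - 4))/2 = -9/2 + (-3*(-4))/2 = -9/2 + (1/2)*12 = -9/2 + 6 = 3/2 ≈ 1.5000)
R(119, 95) - (-3*s)*B = 95 - (-3*3/2)*(-60) = 95 - (-9)*(-60)/2 = 95 - 1*270 = 95 - 270 = -175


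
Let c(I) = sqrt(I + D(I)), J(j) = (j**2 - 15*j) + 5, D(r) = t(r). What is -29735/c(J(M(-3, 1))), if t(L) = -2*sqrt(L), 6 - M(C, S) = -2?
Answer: -29735/sqrt(-51 - 2*I*sqrt(51)) ≈ -556.11 - 4047.8*I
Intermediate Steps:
M(C, S) = 8 (M(C, S) = 6 - 1*(-2) = 6 + 2 = 8)
D(r) = -2*sqrt(r)
J(j) = 5 + j**2 - 15*j
c(I) = sqrt(I - 2*sqrt(I))
-29735/c(J(M(-3, 1))) = -29735/sqrt((5 + 8**2 - 15*8) - 2*sqrt(5 + 8**2 - 15*8)) = -29735/sqrt((5 + 64 - 120) - 2*sqrt(5 + 64 - 120)) = -29735/sqrt(-51 - 2*I*sqrt(51))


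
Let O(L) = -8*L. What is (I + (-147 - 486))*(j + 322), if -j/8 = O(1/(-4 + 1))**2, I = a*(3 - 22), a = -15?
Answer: -276776/3 ≈ -92259.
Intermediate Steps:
I = 285 (I = -15*(3 - 22) = -15*(-19) = 285)
j = -512/9 (j = -8*64/(-4 + 1)**2 = -8*(-8/(-3))**2 = -8*(-8*(-1/3))**2 = -8*(8/3)**2 = -8*64/9 = -512/9 ≈ -56.889)
(I + (-147 - 486))*(j + 322) = (285 + (-147 - 486))*(-512/9 + 322) = (285 - 633)*(2386/9) = -348*2386/9 = -276776/3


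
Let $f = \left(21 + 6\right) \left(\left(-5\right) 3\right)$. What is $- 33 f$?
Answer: $13365$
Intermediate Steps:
$f = -405$ ($f = 27 \left(-15\right) = -405$)
$- 33 f = \left(-33\right) \left(-405\right) = 13365$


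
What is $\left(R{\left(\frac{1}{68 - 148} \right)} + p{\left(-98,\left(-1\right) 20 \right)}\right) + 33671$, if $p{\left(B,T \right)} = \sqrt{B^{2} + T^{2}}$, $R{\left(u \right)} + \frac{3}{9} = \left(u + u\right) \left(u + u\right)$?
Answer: $\frac{161619203}{4800} + 2 \sqrt{2501} \approx 33771.0$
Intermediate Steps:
$R{\left(u \right)} = - \frac{1}{3} + 4 u^{2}$ ($R{\left(u \right)} = - \frac{1}{3} + \left(u + u\right) \left(u + u\right) = - \frac{1}{3} + 2 u 2 u = - \frac{1}{3} + 4 u^{2}$)
$\left(R{\left(\frac{1}{68 - 148} \right)} + p{\left(-98,\left(-1\right) 20 \right)}\right) + 33671 = \left(\left(- \frac{1}{3} + 4 \left(\frac{1}{68 - 148}\right)^{2}\right) + \sqrt{\left(-98\right)^{2} + \left(\left(-1\right) 20\right)^{2}}\right) + 33671 = \left(\left(- \frac{1}{3} + 4 \left(\frac{1}{-80}\right)^{2}\right) + \sqrt{9604 + \left(-20\right)^{2}}\right) + 33671 = \left(\left(- \frac{1}{3} + 4 \left(- \frac{1}{80}\right)^{2}\right) + \sqrt{9604 + 400}\right) + 33671 = \left(\left(- \frac{1}{3} + 4 \cdot \frac{1}{6400}\right) + \sqrt{10004}\right) + 33671 = \left(\left(- \frac{1}{3} + \frac{1}{1600}\right) + 2 \sqrt{2501}\right) + 33671 = \left(- \frac{1597}{4800} + 2 \sqrt{2501}\right) + 33671 = \frac{161619203}{4800} + 2 \sqrt{2501}$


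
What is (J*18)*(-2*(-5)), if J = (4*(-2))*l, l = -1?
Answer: 1440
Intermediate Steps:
J = 8 (J = (4*(-2))*(-1) = -8*(-1) = 8)
(J*18)*(-2*(-5)) = (8*18)*(-2*(-5)) = 144*10 = 1440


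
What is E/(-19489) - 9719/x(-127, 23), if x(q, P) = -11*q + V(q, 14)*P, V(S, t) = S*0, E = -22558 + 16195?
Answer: -180524480/27226133 ≈ -6.6306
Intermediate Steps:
E = -6363
V(S, t) = 0
x(q, P) = -11*q (x(q, P) = -11*q + 0*P = -11*q + 0 = -11*q)
E/(-19489) - 9719/x(-127, 23) = -6363/(-19489) - 9719/((-11*(-127))) = -6363*(-1/19489) - 9719/1397 = 6363/19489 - 9719*1/1397 = 6363/19489 - 9719/1397 = -180524480/27226133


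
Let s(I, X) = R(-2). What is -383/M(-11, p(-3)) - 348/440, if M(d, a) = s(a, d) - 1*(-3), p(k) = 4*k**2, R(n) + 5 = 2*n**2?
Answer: -10663/165 ≈ -64.624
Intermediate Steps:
R(n) = -5 + 2*n**2
s(I, X) = 3 (s(I, X) = -5 + 2*(-2)**2 = -5 + 2*4 = -5 + 8 = 3)
M(d, a) = 6 (M(d, a) = 3 - 1*(-3) = 3 + 3 = 6)
-383/M(-11, p(-3)) - 348/440 = -383/6 - 348/440 = -383*1/6 - 348*1/440 = -383/6 - 87/110 = -10663/165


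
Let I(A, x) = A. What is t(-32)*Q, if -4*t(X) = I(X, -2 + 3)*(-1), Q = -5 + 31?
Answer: -208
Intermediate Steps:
Q = 26
t(X) = X/4 (t(X) = -X*(-1)/4 = -(-1)*X/4 = X/4)
t(-32)*Q = ((¼)*(-32))*26 = -8*26 = -208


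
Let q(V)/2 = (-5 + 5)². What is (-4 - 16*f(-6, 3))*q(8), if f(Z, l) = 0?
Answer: 0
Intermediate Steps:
q(V) = 0 (q(V) = 2*(-5 + 5)² = 2*0² = 2*0 = 0)
(-4 - 16*f(-6, 3))*q(8) = (-4 - 16*0)*0 = (-4 + 0)*0 = -4*0 = 0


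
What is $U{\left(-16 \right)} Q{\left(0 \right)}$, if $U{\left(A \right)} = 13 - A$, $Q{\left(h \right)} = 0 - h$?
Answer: $0$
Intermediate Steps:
$Q{\left(h \right)} = - h$
$U{\left(-16 \right)} Q{\left(0 \right)} = \left(13 - -16\right) \left(\left(-1\right) 0\right) = \left(13 + 16\right) 0 = 29 \cdot 0 = 0$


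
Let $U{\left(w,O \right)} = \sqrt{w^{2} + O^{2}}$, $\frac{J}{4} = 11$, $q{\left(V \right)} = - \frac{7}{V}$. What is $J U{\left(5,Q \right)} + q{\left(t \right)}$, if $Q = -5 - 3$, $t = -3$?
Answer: $\frac{7}{3} + 44 \sqrt{89} \approx 417.43$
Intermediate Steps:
$Q = -8$
$J = 44$ ($J = 4 \cdot 11 = 44$)
$U{\left(w,O \right)} = \sqrt{O^{2} + w^{2}}$
$J U{\left(5,Q \right)} + q{\left(t \right)} = 44 \sqrt{\left(-8\right)^{2} + 5^{2}} - \frac{7}{-3} = 44 \sqrt{64 + 25} - - \frac{7}{3} = 44 \sqrt{89} + \frac{7}{3} = \frac{7}{3} + 44 \sqrt{89}$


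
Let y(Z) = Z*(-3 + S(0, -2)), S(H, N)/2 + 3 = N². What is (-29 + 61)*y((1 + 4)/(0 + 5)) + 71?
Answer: 39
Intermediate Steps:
S(H, N) = -6 + 2*N²
y(Z) = -Z (y(Z) = Z*(-3 + (-6 + 2*(-2)²)) = Z*(-3 + (-6 + 2*4)) = Z*(-3 + (-6 + 8)) = Z*(-3 + 2) = Z*(-1) = -Z)
(-29 + 61)*y((1 + 4)/(0 + 5)) + 71 = (-29 + 61)*(-(1 + 4)/(0 + 5)) + 71 = 32*(-5/5) + 71 = 32*(-1*1) + 71 = 32*(-1) + 71 = -32 + 71 = 39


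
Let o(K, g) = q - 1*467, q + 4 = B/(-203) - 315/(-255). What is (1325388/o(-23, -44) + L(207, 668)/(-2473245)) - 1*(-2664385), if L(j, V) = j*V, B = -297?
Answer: 394011980681433603/148038277915 ≈ 2.6616e+6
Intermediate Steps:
L(j, V) = V*j
q = -4492/3451 (q = -4 + (-297/(-203) - 315/(-255)) = -4 + (-297*(-1/203) - 315*(-1/255)) = -4 + (297/203 + 21/17) = -4 + 9312/3451 = -4492/3451 ≈ -1.3017)
o(K, g) = -1616109/3451 (o(K, g) = -4492/3451 - 1*467 = -4492/3451 - 467 = -1616109/3451)
(1325388/o(-23, -44) + L(207, 668)/(-2473245)) - 1*(-2664385) = (1325388/(-1616109/3451) + (668*207)/(-2473245)) - 1*(-2664385) = (1325388*(-3451/1616109) + 138276*(-1/2473245)) + 2664385 = (-1524637996/538703 - 15364/274805) + 2664385 = -418986421123672/148038277915 + 2664385 = 394011980681433603/148038277915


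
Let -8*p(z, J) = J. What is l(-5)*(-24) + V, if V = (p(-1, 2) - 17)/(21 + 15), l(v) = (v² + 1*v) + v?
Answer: -17303/48 ≈ -360.48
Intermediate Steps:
p(z, J) = -J/8
l(v) = v² + 2*v (l(v) = (v² + v) + v = (v + v²) + v = v² + 2*v)
V = -23/48 (V = (-⅛*2 - 17)/(21 + 15) = (-¼ - 17)/36 = -69/4*1/36 = -23/48 ≈ -0.47917)
l(-5)*(-24) + V = -5*(2 - 5)*(-24) - 23/48 = -5*(-3)*(-24) - 23/48 = 15*(-24) - 23/48 = -360 - 23/48 = -17303/48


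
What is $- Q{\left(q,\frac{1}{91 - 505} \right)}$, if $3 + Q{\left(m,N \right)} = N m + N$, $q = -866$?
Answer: $\frac{377}{414} \approx 0.91063$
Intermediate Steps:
$Q{\left(m,N \right)} = -3 + N + N m$ ($Q{\left(m,N \right)} = -3 + \left(N m + N\right) = -3 + \left(N + N m\right) = -3 + N + N m$)
$- Q{\left(q,\frac{1}{91 - 505} \right)} = - (-3 + \frac{1}{91 - 505} + \frac{1}{91 - 505} \left(-866\right)) = - (-3 + \frac{1}{-414} + \frac{1}{-414} \left(-866\right)) = - (-3 - \frac{1}{414} - - \frac{433}{207}) = - (-3 - \frac{1}{414} + \frac{433}{207}) = \left(-1\right) \left(- \frac{377}{414}\right) = \frac{377}{414}$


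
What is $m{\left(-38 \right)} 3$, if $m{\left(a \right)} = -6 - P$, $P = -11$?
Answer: $15$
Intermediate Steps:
$m{\left(a \right)} = 5$ ($m{\left(a \right)} = -6 - -11 = -6 + 11 = 5$)
$m{\left(-38 \right)} 3 = 5 \cdot 3 = 15$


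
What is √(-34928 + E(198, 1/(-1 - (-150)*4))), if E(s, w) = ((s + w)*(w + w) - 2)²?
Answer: 4*I*√281020974273182/358801 ≈ 186.89*I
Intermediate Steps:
E(s, w) = (-2 + 2*w*(s + w))² (E(s, w) = ((s + w)*(2*w) - 2)² = (2*w*(s + w) - 2)² = (-2 + 2*w*(s + w))²)
√(-34928 + E(198, 1/(-1 - (-150)*4))) = √(-34928 + 4*(-1 + (1/(-1 - (-150)*4))² + 198/(-1 - (-150)*4))²) = √(-34928 + 4*(-1 + (1/(-1 - 30*(-20)))² + 198/(-1 - 30*(-20)))²) = √(-34928 + 4*(-1 + (1/(-1 + 600))² + 198/(-1 + 600))²) = √(-34928 + 4*(-1 + (1/599)² + 198/599)²) = √(-34928 + 4*(-1 + (1/599)² + 198*(1/599))²) = √(-34928 + 4*(-1 + 1/358801 + 198/599)²) = √(-34928 + 4*(-240198/358801)²) = √(-34928 + 4*(57695079204/128738157601)) = √(-34928 + 230780316816/128738157601) = √(-4496335588370912/128738157601) = 4*I*√281020974273182/358801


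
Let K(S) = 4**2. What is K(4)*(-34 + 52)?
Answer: 288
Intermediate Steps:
K(S) = 16
K(4)*(-34 + 52) = 16*(-34 + 52) = 16*18 = 288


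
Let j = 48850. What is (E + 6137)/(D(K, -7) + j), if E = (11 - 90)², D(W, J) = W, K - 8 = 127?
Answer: 12378/48985 ≈ 0.25269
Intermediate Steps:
K = 135 (K = 8 + 127 = 135)
E = 6241 (E = (-79)² = 6241)
(E + 6137)/(D(K, -7) + j) = (6241 + 6137)/(135 + 48850) = 12378/48985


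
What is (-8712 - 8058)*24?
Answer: -402480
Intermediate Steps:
(-8712 - 8058)*24 = -16770*24 = -402480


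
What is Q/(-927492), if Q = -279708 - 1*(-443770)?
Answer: -82031/463746 ≈ -0.17689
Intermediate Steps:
Q = 164062 (Q = -279708 + 443770 = 164062)
Q/(-927492) = 164062/(-927492) = 164062*(-1/927492) = -82031/463746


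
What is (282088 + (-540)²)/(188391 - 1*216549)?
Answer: -286844/14079 ≈ -20.374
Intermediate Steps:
(282088 + (-540)²)/(188391 - 1*216549) = (282088 + 291600)/(188391 - 216549) = 573688/(-28158) = 573688*(-1/28158) = -286844/14079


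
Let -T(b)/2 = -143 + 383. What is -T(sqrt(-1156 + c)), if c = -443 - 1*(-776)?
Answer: 480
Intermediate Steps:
c = 333 (c = -443 + 776 = 333)
T(b) = -480 (T(b) = -2*(-143 + 383) = -2*240 = -480)
-T(sqrt(-1156 + c)) = -1*(-480) = 480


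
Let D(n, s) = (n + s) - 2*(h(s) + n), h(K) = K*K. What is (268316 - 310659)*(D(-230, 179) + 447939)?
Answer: -16270975238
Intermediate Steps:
h(K) = K²
D(n, s) = s - n - 2*s² (D(n, s) = (n + s) - 2*(s² + n) = (n + s) - 2*(n + s²) = (n + s) + (-2*n - 2*s²) = s - n - 2*s²)
(268316 - 310659)*(D(-230, 179) + 447939) = (268316 - 310659)*((179 - 1*(-230) - 2*179²) + 447939) = -42343*((179 + 230 - 2*32041) + 447939) = -42343*((179 + 230 - 64082) + 447939) = -42343*(-63673 + 447939) = -42343*384266 = -16270975238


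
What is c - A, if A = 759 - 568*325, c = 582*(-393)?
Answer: -44885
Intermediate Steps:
c = -228726
A = -183841 (A = 759 - 184600 = -183841)
c - A = -228726 - 1*(-183841) = -228726 + 183841 = -44885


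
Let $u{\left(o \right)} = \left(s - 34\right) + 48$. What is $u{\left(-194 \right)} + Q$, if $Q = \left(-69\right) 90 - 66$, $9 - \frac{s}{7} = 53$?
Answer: $-6570$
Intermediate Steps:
$s = -308$ ($s = 63 - 371 = -308$)
$Q = -6276$ ($Q = -6210 - 66 = -6276$)
$u{\left(o \right)} = -294$ ($u{\left(o \right)} = \left(-308 - 34\right) + 48 = -342 + 48 = -294$)
$u{\left(-194 \right)} + Q = -294 - 6276 = -6570$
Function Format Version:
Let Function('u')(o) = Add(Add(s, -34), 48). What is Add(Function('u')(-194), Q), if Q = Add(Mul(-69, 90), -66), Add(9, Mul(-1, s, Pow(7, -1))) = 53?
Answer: -6570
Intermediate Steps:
s = -308 (s = Add(63, Mul(-7, 53)) = Add(63, -371) = -308)
Q = -6276 (Q = Add(-6210, -66) = -6276)
Function('u')(o) = -294 (Function('u')(o) = Add(Add(-308, -34), 48) = Add(-342, 48) = -294)
Add(Function('u')(-194), Q) = Add(-294, -6276) = -6570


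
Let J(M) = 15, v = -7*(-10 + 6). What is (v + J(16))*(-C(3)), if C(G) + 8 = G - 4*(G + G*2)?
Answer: 1763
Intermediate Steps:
v = 28 (v = -7*(-4) = 28)
C(G) = -8 - 11*G (C(G) = -8 + (G - 4*(G + G*2)) = -8 + (G - 4*(G + 2*G)) = -8 + (G - 12*G) = -8 - 11*G)
(v + J(16))*(-C(3)) = (28 + 15)*(-(-8 - 11*3)) = 43*(-(-8 - 33)) = 43*(-1*(-41)) = 43*41 = 1763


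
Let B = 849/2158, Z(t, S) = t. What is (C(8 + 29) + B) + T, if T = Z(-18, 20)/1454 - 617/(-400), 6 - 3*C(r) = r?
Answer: -7916303117/941319600 ≈ -8.4098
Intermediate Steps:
C(r) = 2 - r/3
B = 849/2158 (B = 849*(1/2158) = 849/2158 ≈ 0.39342)
T = 444959/290800 (T = -18/1454 - 617/(-400) = -18*1/1454 - 617*(-1/400) = -9/727 + 617/400 = 444959/290800 ≈ 1.5301)
(C(8 + 29) + B) + T = ((2 - (8 + 29)/3) + 849/2158) + 444959/290800 = ((2 - 1/3*37) + 849/2158) + 444959/290800 = ((2 - 37/3) + 849/2158) + 444959/290800 = (-31/3 + 849/2158) + 444959/290800 = -64351/6474 + 444959/290800 = -7916303117/941319600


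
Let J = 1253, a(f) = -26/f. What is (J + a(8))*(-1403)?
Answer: -7013597/4 ≈ -1.7534e+6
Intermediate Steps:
(J + a(8))*(-1403) = (1253 - 26/8)*(-1403) = (1253 - 26*⅛)*(-1403) = (1253 - 13/4)*(-1403) = (4999/4)*(-1403) = -7013597/4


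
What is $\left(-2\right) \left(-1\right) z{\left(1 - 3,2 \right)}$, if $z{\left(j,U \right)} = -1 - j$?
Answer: $2$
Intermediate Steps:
$\left(-2\right) \left(-1\right) z{\left(1 - 3,2 \right)} = \left(-2\right) \left(-1\right) \left(-1 - \left(1 - 3\right)\right) = 2 \left(-1 - \left(1 - 3\right)\right) = 2 \left(-1 - -2\right) = 2 \left(-1 + 2\right) = 2 \cdot 1 = 2$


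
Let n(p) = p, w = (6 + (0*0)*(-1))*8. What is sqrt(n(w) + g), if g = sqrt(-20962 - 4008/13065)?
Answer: sqrt(910369200 + 4355*I*sqrt(397571634330))/4355 ≈ 10.013 + 7.2296*I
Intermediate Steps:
w = 48 (w = (6 + 0*(-1))*8 = (6 + 0)*8 = 6*8 = 48)
g = I*sqrt(397571634330)/4355 (g = sqrt(-20962 - 4008*1/13065) = sqrt(-20962 - 1336/4355) = sqrt(-91290846/4355) = I*sqrt(397571634330)/4355 ≈ 144.78*I)
sqrt(n(w) + g) = sqrt(48 + I*sqrt(397571634330)/4355)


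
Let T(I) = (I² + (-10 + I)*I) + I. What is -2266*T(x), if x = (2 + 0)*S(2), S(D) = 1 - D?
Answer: -58916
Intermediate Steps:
x = -2 (x = (2 + 0)*(1 - 1*2) = 2*(1 - 2) = 2*(-1) = -2)
T(I) = I + I² + I*(-10 + I) (T(I) = (I² + I*(-10 + I)) + I = I + I² + I*(-10 + I))
-2266*T(x) = -(-4532)*(-9 + 2*(-2)) = -(-4532)*(-9 - 4) = -(-4532)*(-13) = -2266*26 = -58916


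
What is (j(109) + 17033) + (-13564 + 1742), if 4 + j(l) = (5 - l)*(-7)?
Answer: 5935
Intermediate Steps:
j(l) = -39 + 7*l (j(l) = -4 + (5 - l)*(-7) = -4 + (-35 + 7*l) = -39 + 7*l)
(j(109) + 17033) + (-13564 + 1742) = ((-39 + 7*109) + 17033) + (-13564 + 1742) = ((-39 + 763) + 17033) - 11822 = (724 + 17033) - 11822 = 17757 - 11822 = 5935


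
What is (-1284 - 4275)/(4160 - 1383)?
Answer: -5559/2777 ≈ -2.0018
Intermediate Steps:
(-1284 - 4275)/(4160 - 1383) = -5559/2777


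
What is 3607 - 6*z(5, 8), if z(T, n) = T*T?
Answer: 3457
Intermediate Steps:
z(T, n) = T²
3607 - 6*z(5, 8) = 3607 - 6*5² = 3607 - 6*25 = 3607 - 1*150 = 3607 - 150 = 3457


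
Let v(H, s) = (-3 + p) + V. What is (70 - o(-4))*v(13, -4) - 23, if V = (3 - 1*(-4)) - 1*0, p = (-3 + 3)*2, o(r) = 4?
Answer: 241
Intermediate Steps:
p = 0 (p = 0*2 = 0)
V = 7 (V = (3 + 4) + 0 = 7 + 0 = 7)
v(H, s) = 4 (v(H, s) = (-3 + 0) + 7 = -3 + 7 = 4)
(70 - o(-4))*v(13, -4) - 23 = (70 - 1*4)*4 - 23 = (70 - 4)*4 - 23 = 66*4 - 23 = 264 - 23 = 241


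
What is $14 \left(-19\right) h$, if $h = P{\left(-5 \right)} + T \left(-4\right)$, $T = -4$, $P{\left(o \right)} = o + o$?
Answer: $-1596$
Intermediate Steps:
$P{\left(o \right)} = 2 o$
$h = 6$ ($h = 2 \left(-5\right) - -16 = -10 + 16 = 6$)
$14 \left(-19\right) h = 14 \left(-19\right) 6 = \left(-266\right) 6 = -1596$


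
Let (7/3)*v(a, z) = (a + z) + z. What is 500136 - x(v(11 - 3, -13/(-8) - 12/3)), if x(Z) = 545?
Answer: 499591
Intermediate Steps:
v(a, z) = 3*a/7 + 6*z/7 (v(a, z) = 3*((a + z) + z)/7 = 3*(a + 2*z)/7 = 3*a/7 + 6*z/7)
500136 - x(v(11 - 3, -13/(-8) - 12/3)) = 500136 - 1*545 = 500136 - 545 = 499591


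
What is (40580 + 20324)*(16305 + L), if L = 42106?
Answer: 3557463544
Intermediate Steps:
(40580 + 20324)*(16305 + L) = (40580 + 20324)*(16305 + 42106) = 60904*58411 = 3557463544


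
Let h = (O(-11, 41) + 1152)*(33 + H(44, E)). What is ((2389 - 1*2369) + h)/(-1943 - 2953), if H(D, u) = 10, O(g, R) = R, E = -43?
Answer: -51319/4896 ≈ -10.482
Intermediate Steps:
h = 51299 (h = (41 + 1152)*(33 + 10) = 1193*43 = 51299)
((2389 - 1*2369) + h)/(-1943 - 2953) = ((2389 - 1*2369) + 51299)/(-1943 - 2953) = ((2389 - 2369) + 51299)/(-4896) = (20 + 51299)*(-1/4896) = 51319*(-1/4896) = -51319/4896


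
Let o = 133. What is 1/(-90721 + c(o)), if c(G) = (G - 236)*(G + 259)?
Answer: -1/131097 ≈ -7.6279e-6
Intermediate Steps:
c(G) = (-236 + G)*(259 + G)
1/(-90721 + c(o)) = 1/(-90721 + (-61124 + 133² + 23*133)) = 1/(-90721 + (-61124 + 17689 + 3059)) = 1/(-90721 - 40376) = 1/(-131097) = -1/131097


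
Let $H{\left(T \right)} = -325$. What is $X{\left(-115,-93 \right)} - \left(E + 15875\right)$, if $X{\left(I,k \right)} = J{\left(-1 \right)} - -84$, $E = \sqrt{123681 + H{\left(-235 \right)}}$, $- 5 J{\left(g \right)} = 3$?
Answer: $- \frac{78958}{5} - 2 \sqrt{30839} \approx -16143.0$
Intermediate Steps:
$J{\left(g \right)} = - \frac{3}{5}$ ($J{\left(g \right)} = \left(- \frac{1}{5}\right) 3 = - \frac{3}{5}$)
$E = 2 \sqrt{30839}$ ($E = \sqrt{123681 - 325} = \sqrt{123356} = 2 \sqrt{30839} \approx 351.22$)
$X{\left(I,k \right)} = \frac{417}{5}$ ($X{\left(I,k \right)} = - \frac{3}{5} - -84 = - \frac{3}{5} + 84 = \frac{417}{5}$)
$X{\left(-115,-93 \right)} - \left(E + 15875\right) = \frac{417}{5} - \left(2 \sqrt{30839} + 15875\right) = \frac{417}{5} - \left(15875 + 2 \sqrt{30839}\right) = - \frac{78958}{5} - 2 \sqrt{30839}$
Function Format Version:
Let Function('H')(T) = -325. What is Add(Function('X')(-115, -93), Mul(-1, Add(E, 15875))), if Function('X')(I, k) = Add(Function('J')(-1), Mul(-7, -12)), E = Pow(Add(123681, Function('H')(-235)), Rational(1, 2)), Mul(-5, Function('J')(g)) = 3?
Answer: Add(Rational(-78958, 5), Mul(-2, Pow(30839, Rational(1, 2)))) ≈ -16143.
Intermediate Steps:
Function('J')(g) = Rational(-3, 5) (Function('J')(g) = Mul(Rational(-1, 5), 3) = Rational(-3, 5))
E = Mul(2, Pow(30839, Rational(1, 2))) (E = Pow(Add(123681, -325), Rational(1, 2)) = Pow(123356, Rational(1, 2)) = Mul(2, Pow(30839, Rational(1, 2))) ≈ 351.22)
Function('X')(I, k) = Rational(417, 5) (Function('X')(I, k) = Add(Rational(-3, 5), Mul(-7, -12)) = Add(Rational(-3, 5), 84) = Rational(417, 5))
Add(Function('X')(-115, -93), Mul(-1, Add(E, 15875))) = Add(Rational(417, 5), Mul(-1, Add(Mul(2, Pow(30839, Rational(1, 2))), 15875))) = Add(Rational(417, 5), Mul(-1, Add(15875, Mul(2, Pow(30839, Rational(1, 2)))))) = Add(Rational(417, 5), Add(-15875, Mul(-2, Pow(30839, Rational(1, 2))))) = Add(Rational(-78958, 5), Mul(-2, Pow(30839, Rational(1, 2))))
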